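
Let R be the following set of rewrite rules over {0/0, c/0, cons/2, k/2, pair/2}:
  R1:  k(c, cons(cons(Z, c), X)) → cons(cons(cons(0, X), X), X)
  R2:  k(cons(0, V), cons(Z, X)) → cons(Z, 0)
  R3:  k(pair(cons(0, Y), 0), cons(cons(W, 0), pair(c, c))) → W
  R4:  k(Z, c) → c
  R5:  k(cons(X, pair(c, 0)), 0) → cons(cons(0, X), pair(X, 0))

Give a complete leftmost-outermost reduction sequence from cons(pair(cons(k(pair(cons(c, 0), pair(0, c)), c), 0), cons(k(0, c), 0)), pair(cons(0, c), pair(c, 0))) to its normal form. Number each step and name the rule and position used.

cons(pair(cons(c, 0), cons(c, 0)), pair(cons(0, c), pair(c, 0)))

1. cons(pair(cons(k(pair(cons(c, 0), pair(0, c)), c), 0), cons(k(0, c), 0)), pair(cons(0, c), pair(c, 0)))  →  cons(pair(cons(c, 0), cons(k(0, c), 0)), pair(cons(0, c), pair(c, 0)))   [R4 at 1.1.1]
2. cons(pair(cons(c, 0), cons(k(0, c), 0)), pair(cons(0, c), pair(c, 0)))  →  cons(pair(cons(c, 0), cons(c, 0)), pair(cons(0, c), pair(c, 0)))   [R4 at 1.2.1]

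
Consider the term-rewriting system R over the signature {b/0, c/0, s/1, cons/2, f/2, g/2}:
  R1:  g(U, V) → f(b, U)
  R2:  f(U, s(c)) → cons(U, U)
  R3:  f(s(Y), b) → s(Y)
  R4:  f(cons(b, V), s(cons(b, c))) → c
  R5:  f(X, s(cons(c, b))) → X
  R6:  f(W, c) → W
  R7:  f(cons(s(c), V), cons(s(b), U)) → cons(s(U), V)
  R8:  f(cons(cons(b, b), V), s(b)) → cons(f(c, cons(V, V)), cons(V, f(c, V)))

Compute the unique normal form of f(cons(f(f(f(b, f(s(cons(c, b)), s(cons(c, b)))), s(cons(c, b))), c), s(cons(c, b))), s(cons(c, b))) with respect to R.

cons(b, s(cons(c, b)))

1. f(cons(f(f(f(b, f(s(cons(c, b)), s(cons(c, b)))), s(cons(c, b))), c), s(cons(c, b))), s(cons(c, b)))  →  cons(f(f(f(b, f(s(cons(c, b)), s(cons(c, b)))), s(cons(c, b))), c), s(cons(c, b)))   [R5 at ε]
2. cons(f(f(f(b, f(s(cons(c, b)), s(cons(c, b)))), s(cons(c, b))), c), s(cons(c, b)))  →  cons(f(f(b, f(s(cons(c, b)), s(cons(c, b)))), s(cons(c, b))), s(cons(c, b)))   [R6 at 1]
3. cons(f(f(b, f(s(cons(c, b)), s(cons(c, b)))), s(cons(c, b))), s(cons(c, b)))  →  cons(f(b, f(s(cons(c, b)), s(cons(c, b)))), s(cons(c, b)))   [R5 at 1]
4. cons(f(b, f(s(cons(c, b)), s(cons(c, b)))), s(cons(c, b)))  →  cons(f(b, s(cons(c, b))), s(cons(c, b)))   [R5 at 1.2]
5. cons(f(b, s(cons(c, b))), s(cons(c, b)))  →  cons(b, s(cons(c, b)))   [R5 at 1]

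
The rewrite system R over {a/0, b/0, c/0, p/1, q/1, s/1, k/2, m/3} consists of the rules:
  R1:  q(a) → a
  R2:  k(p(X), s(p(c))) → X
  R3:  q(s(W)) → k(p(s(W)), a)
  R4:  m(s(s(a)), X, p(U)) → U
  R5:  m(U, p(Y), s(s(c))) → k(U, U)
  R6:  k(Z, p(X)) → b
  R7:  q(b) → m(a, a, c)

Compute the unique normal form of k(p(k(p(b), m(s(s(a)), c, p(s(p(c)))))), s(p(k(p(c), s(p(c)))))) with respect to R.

1. k(p(k(p(b), m(s(s(a)), c, p(s(p(c)))))), s(p(k(p(c), s(p(c))))))  →  k(p(k(p(b), s(p(c)))), s(p(k(p(c), s(p(c))))))   [R4 at 1.1.2]
2. k(p(k(p(b), s(p(c)))), s(p(k(p(c), s(p(c))))))  →  k(p(b), s(p(k(p(c), s(p(c))))))   [R2 at 1.1]
3. k(p(b), s(p(k(p(c), s(p(c))))))  →  k(p(b), s(p(c)))   [R2 at 2.1.1]
4. k(p(b), s(p(c)))  →  b   [R2 at ε]

b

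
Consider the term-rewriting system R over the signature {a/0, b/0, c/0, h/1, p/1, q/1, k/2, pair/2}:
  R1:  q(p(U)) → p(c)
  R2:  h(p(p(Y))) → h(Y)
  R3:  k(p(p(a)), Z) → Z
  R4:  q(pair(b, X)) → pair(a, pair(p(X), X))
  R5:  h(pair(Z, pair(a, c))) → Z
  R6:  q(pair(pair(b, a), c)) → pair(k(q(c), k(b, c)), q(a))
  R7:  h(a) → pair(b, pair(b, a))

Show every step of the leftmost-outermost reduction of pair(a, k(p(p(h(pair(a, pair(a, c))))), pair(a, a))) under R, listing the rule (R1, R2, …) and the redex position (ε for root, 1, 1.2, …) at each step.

pair(a, pair(a, a))

1. pair(a, k(p(p(h(pair(a, pair(a, c))))), pair(a, a)))  →  pair(a, k(p(p(a)), pair(a, a)))   [R5 at 2.1.1.1]
2. pair(a, k(p(p(a)), pair(a, a)))  →  pair(a, pair(a, a))   [R3 at 2]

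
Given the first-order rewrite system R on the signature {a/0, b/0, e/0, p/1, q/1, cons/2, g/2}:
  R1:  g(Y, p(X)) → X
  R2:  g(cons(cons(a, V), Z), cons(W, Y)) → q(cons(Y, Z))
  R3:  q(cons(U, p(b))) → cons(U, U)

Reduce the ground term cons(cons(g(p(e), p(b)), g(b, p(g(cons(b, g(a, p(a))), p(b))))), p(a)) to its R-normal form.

cons(cons(b, b), p(a))

1. cons(cons(g(p(e), p(b)), g(b, p(g(cons(b, g(a, p(a))), p(b))))), p(a))  →  cons(cons(b, g(b, p(g(cons(b, g(a, p(a))), p(b))))), p(a))   [R1 at 1.1]
2. cons(cons(b, g(b, p(g(cons(b, g(a, p(a))), p(b))))), p(a))  →  cons(cons(b, g(cons(b, g(a, p(a))), p(b))), p(a))   [R1 at 1.2]
3. cons(cons(b, g(cons(b, g(a, p(a))), p(b))), p(a))  →  cons(cons(b, b), p(a))   [R1 at 1.2]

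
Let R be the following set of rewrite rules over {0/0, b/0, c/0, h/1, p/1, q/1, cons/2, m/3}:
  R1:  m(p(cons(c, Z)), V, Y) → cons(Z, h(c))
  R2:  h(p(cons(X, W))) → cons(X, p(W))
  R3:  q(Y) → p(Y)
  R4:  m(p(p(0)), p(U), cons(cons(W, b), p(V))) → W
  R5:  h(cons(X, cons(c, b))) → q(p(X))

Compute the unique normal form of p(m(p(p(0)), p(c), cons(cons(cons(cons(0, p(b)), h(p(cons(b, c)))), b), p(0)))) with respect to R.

p(cons(cons(0, p(b)), cons(b, p(c))))

1. p(m(p(p(0)), p(c), cons(cons(cons(cons(0, p(b)), h(p(cons(b, c)))), b), p(0))))  →  p(cons(cons(0, p(b)), h(p(cons(b, c)))))   [R4 at 1]
2. p(cons(cons(0, p(b)), h(p(cons(b, c)))))  →  p(cons(cons(0, p(b)), cons(b, p(c))))   [R2 at 1.2]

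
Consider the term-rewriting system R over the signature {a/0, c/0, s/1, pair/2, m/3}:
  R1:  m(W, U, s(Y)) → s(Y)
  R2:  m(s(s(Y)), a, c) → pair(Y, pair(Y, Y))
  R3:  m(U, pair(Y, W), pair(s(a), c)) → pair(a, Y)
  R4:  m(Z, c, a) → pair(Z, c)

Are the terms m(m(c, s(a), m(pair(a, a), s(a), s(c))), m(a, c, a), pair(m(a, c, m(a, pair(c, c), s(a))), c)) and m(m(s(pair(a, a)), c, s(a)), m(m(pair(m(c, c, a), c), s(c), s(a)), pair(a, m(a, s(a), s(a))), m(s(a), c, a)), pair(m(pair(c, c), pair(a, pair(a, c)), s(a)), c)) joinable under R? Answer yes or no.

Reduce t₁ = m(m(c, s(a), m(pair(a, a), s(a), s(c))), m(a, c, a), pair(m(a, c, m(a, pair(c, c), s(a))), c)):
1. m(m(c, s(a), m(pair(a, a), s(a), s(c))), m(a, c, a), pair(m(a, c, m(a, pair(c, c), s(a))), c))  →  m(m(c, s(a), s(c)), m(a, c, a), pair(m(a, c, m(a, pair(c, c), s(a))), c))   [R1 at 1.3]
2. m(m(c, s(a), s(c)), m(a, c, a), pair(m(a, c, m(a, pair(c, c), s(a))), c))  →  m(s(c), m(a, c, a), pair(m(a, c, m(a, pair(c, c), s(a))), c))   [R1 at 1]
3. m(s(c), m(a, c, a), pair(m(a, c, m(a, pair(c, c), s(a))), c))  →  m(s(c), pair(a, c), pair(m(a, c, m(a, pair(c, c), s(a))), c))   [R4 at 2]
4. m(s(c), pair(a, c), pair(m(a, c, m(a, pair(c, c), s(a))), c))  →  m(s(c), pair(a, c), pair(m(a, c, s(a)), c))   [R1 at 3.1.3]
5. m(s(c), pair(a, c), pair(m(a, c, s(a)), c))  →  m(s(c), pair(a, c), pair(s(a), c))   [R1 at 3.1]
6. m(s(c), pair(a, c), pair(s(a), c))  →  pair(a, a)   [R3 at ε]

Reduce t₂ = m(m(s(pair(a, a)), c, s(a)), m(m(pair(m(c, c, a), c), s(c), s(a)), pair(a, m(a, s(a), s(a))), m(s(a), c, a)), pair(m(pair(c, c), pair(a, pair(a, c)), s(a)), c)):
1. m(m(s(pair(a, a)), c, s(a)), m(m(pair(m(c, c, a), c), s(c), s(a)), pair(a, m(a, s(a), s(a))), m(s(a), c, a)), pair(m(pair(c, c), pair(a, pair(a, c)), s(a)), c))  →  m(s(a), m(m(pair(m(c, c, a), c), s(c), s(a)), pair(a, m(a, s(a), s(a))), m(s(a), c, a)), pair(m(pair(c, c), pair(a, pair(a, c)), s(a)), c))   [R1 at 1]
2. m(s(a), m(m(pair(m(c, c, a), c), s(c), s(a)), pair(a, m(a, s(a), s(a))), m(s(a), c, a)), pair(m(pair(c, c), pair(a, pair(a, c)), s(a)), c))  →  m(s(a), m(s(a), pair(a, m(a, s(a), s(a))), m(s(a), c, a)), pair(m(pair(c, c), pair(a, pair(a, c)), s(a)), c))   [R1 at 2.1]
3. m(s(a), m(s(a), pair(a, m(a, s(a), s(a))), m(s(a), c, a)), pair(m(pair(c, c), pair(a, pair(a, c)), s(a)), c))  →  m(s(a), m(s(a), pair(a, s(a)), m(s(a), c, a)), pair(m(pair(c, c), pair(a, pair(a, c)), s(a)), c))   [R1 at 2.2.2]
4. m(s(a), m(s(a), pair(a, s(a)), m(s(a), c, a)), pair(m(pair(c, c), pair(a, pair(a, c)), s(a)), c))  →  m(s(a), m(s(a), pair(a, s(a)), pair(s(a), c)), pair(m(pair(c, c), pair(a, pair(a, c)), s(a)), c))   [R4 at 2.3]
5. m(s(a), m(s(a), pair(a, s(a)), pair(s(a), c)), pair(m(pair(c, c), pair(a, pair(a, c)), s(a)), c))  →  m(s(a), pair(a, a), pair(m(pair(c, c), pair(a, pair(a, c)), s(a)), c))   [R3 at 2]
6. m(s(a), pair(a, a), pair(m(pair(c, c), pair(a, pair(a, c)), s(a)), c))  →  m(s(a), pair(a, a), pair(s(a), c))   [R1 at 3.1]
7. m(s(a), pair(a, a), pair(s(a), c))  →  pair(a, a)   [R3 at ε]

yes — NF(t₁) = pair(a, a), NF(t₂) = pair(a, a)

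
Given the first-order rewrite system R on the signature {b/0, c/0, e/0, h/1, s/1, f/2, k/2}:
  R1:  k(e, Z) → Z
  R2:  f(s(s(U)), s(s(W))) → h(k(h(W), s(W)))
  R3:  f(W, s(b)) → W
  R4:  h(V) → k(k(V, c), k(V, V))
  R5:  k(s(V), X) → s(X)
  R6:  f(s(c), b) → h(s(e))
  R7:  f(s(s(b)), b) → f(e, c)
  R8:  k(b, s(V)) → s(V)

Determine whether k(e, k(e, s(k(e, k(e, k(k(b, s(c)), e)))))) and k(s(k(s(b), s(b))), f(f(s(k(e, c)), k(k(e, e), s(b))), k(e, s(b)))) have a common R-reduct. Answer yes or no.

no — NF(t₁) = s(s(e)), NF(t₂) = s(s(c))

Reduce t₁ = k(e, k(e, s(k(e, k(e, k(k(b, s(c)), e)))))):
1. k(e, k(e, s(k(e, k(e, k(k(b, s(c)), e))))))  →  k(e, s(k(e, k(e, k(k(b, s(c)), e)))))   [R1 at ε]
2. k(e, s(k(e, k(e, k(k(b, s(c)), e)))))  →  s(k(e, k(e, k(k(b, s(c)), e))))   [R1 at ε]
3. s(k(e, k(e, k(k(b, s(c)), e))))  →  s(k(e, k(k(b, s(c)), e)))   [R1 at 1]
4. s(k(e, k(k(b, s(c)), e)))  →  s(k(k(b, s(c)), e))   [R1 at 1]
5. s(k(k(b, s(c)), e))  →  s(k(s(c), e))   [R8 at 1.1]
6. s(k(s(c), e))  →  s(s(e))   [R5 at 1]

Reduce t₂ = k(s(k(s(b), s(b))), f(f(s(k(e, c)), k(k(e, e), s(b))), k(e, s(b)))):
1. k(s(k(s(b), s(b))), f(f(s(k(e, c)), k(k(e, e), s(b))), k(e, s(b))))  →  s(f(f(s(k(e, c)), k(k(e, e), s(b))), k(e, s(b))))   [R5 at ε]
2. s(f(f(s(k(e, c)), k(k(e, e), s(b))), k(e, s(b))))  →  s(f(f(s(c), k(k(e, e), s(b))), k(e, s(b))))   [R1 at 1.1.1.1]
3. s(f(f(s(c), k(k(e, e), s(b))), k(e, s(b))))  →  s(f(f(s(c), k(e, s(b))), k(e, s(b))))   [R1 at 1.1.2.1]
4. s(f(f(s(c), k(e, s(b))), k(e, s(b))))  →  s(f(f(s(c), s(b)), k(e, s(b))))   [R1 at 1.1.2]
5. s(f(f(s(c), s(b)), k(e, s(b))))  →  s(f(s(c), k(e, s(b))))   [R3 at 1.1]
6. s(f(s(c), k(e, s(b))))  →  s(f(s(c), s(b)))   [R1 at 1.2]
7. s(f(s(c), s(b)))  →  s(s(c))   [R3 at 1]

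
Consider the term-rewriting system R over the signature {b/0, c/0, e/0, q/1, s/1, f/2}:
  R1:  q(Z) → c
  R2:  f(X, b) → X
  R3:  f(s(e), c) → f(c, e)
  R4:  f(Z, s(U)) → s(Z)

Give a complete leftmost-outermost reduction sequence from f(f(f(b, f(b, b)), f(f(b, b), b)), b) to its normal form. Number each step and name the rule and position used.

b

1. f(f(f(b, f(b, b)), f(f(b, b), b)), b)  →  f(f(b, f(b, b)), f(f(b, b), b))   [R2 at ε]
2. f(f(b, f(b, b)), f(f(b, b), b))  →  f(f(b, b), f(f(b, b), b))   [R2 at 1.2]
3. f(f(b, b), f(f(b, b), b))  →  f(b, f(f(b, b), b))   [R2 at 1]
4. f(b, f(f(b, b), b))  →  f(b, f(b, b))   [R2 at 2]
5. f(b, f(b, b))  →  f(b, b)   [R2 at 2]
6. f(b, b)  →  b   [R2 at ε]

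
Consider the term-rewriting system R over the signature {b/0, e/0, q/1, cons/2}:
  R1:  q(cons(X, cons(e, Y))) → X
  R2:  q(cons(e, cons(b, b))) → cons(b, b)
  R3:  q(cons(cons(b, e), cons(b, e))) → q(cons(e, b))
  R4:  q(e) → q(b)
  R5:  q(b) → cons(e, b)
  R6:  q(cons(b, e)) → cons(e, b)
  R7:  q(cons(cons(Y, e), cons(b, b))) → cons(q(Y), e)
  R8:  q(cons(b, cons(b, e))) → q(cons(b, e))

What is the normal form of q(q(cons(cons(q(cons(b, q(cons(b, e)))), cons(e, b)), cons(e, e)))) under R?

b

1. q(q(cons(cons(q(cons(b, q(cons(b, e)))), cons(e, b)), cons(e, e))))  →  q(cons(q(cons(b, q(cons(b, e)))), cons(e, b)))   [R1 at 1]
2. q(cons(q(cons(b, q(cons(b, e)))), cons(e, b)))  →  q(cons(b, q(cons(b, e))))   [R1 at ε]
3. q(cons(b, q(cons(b, e))))  →  q(cons(b, cons(e, b)))   [R6 at 1.2]
4. q(cons(b, cons(e, b)))  →  b   [R1 at ε]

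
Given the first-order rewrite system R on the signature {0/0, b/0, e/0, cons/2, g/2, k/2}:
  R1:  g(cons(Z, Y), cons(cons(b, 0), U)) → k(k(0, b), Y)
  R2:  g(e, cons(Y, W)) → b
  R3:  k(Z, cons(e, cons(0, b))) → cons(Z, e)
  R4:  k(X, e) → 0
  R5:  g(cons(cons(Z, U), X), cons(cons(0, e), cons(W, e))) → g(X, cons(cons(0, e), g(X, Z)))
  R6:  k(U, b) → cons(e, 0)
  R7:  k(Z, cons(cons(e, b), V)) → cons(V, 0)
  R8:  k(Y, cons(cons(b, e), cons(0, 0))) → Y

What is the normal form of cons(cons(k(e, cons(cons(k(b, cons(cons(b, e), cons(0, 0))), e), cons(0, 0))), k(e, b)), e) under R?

cons(cons(e, cons(e, 0)), e)

1. cons(cons(k(e, cons(cons(k(b, cons(cons(b, e), cons(0, 0))), e), cons(0, 0))), k(e, b)), e)  →  cons(cons(k(e, cons(cons(b, e), cons(0, 0))), k(e, b)), e)   [R8 at 1.1.2.1.1]
2. cons(cons(k(e, cons(cons(b, e), cons(0, 0))), k(e, b)), e)  →  cons(cons(e, k(e, b)), e)   [R8 at 1.1]
3. cons(cons(e, k(e, b)), e)  →  cons(cons(e, cons(e, 0)), e)   [R6 at 1.2]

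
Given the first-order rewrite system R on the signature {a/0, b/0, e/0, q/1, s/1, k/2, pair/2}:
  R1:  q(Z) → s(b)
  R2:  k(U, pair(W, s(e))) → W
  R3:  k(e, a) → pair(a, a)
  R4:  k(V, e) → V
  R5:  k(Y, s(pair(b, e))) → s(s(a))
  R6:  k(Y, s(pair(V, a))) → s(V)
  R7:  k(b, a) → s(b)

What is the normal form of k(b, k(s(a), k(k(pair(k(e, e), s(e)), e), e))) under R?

b

1. k(b, k(s(a), k(k(pair(k(e, e), s(e)), e), e)))  →  k(b, k(s(a), k(pair(k(e, e), s(e)), e)))   [R4 at 2.2]
2. k(b, k(s(a), k(pair(k(e, e), s(e)), e)))  →  k(b, k(s(a), pair(k(e, e), s(e))))   [R4 at 2.2]
3. k(b, k(s(a), pair(k(e, e), s(e))))  →  k(b, k(e, e))   [R2 at 2]
4. k(b, k(e, e))  →  k(b, e)   [R4 at 2]
5. k(b, e)  →  b   [R4 at ε]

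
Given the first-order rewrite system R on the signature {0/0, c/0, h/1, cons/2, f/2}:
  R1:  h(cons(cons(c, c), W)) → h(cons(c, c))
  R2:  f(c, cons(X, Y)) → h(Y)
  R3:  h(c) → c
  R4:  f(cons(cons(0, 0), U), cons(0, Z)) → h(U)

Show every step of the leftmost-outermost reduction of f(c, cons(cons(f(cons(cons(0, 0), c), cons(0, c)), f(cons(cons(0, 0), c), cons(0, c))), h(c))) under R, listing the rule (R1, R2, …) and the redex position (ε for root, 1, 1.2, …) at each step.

c

1. f(c, cons(cons(f(cons(cons(0, 0), c), cons(0, c)), f(cons(cons(0, 0), c), cons(0, c))), h(c)))  →  h(h(c))   [R2 at ε]
2. h(h(c))  →  h(c)   [R3 at 1]
3. h(c)  →  c   [R3 at ε]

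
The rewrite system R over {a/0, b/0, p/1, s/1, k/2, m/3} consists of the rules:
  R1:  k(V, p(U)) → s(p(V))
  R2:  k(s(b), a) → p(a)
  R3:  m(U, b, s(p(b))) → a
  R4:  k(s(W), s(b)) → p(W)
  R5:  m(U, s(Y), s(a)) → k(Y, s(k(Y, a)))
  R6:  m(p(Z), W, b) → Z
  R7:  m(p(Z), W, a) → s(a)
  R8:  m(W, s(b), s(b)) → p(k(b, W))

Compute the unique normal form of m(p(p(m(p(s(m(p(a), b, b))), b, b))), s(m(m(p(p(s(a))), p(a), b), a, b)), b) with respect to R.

1. m(p(p(m(p(s(m(p(a), b, b))), b, b))), s(m(m(p(p(s(a))), p(a), b), a, b)), b)  →  p(m(p(s(m(p(a), b, b))), b, b))   [R6 at ε]
2. p(m(p(s(m(p(a), b, b))), b, b))  →  p(s(m(p(a), b, b)))   [R6 at 1]
3. p(s(m(p(a), b, b)))  →  p(s(a))   [R6 at 1.1]

p(s(a))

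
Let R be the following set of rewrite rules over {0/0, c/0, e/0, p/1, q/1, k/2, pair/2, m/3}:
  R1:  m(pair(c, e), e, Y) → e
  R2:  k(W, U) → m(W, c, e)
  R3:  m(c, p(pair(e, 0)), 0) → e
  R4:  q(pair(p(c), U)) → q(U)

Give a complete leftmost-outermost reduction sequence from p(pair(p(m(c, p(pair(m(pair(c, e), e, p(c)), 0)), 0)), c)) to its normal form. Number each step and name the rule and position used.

1. p(pair(p(m(c, p(pair(m(pair(c, e), e, p(c)), 0)), 0)), c))  →  p(pair(p(m(c, p(pair(e, 0)), 0)), c))   [R1 at 1.1.1.2.1.1]
2. p(pair(p(m(c, p(pair(e, 0)), 0)), c))  →  p(pair(p(e), c))   [R3 at 1.1.1]

p(pair(p(e), c))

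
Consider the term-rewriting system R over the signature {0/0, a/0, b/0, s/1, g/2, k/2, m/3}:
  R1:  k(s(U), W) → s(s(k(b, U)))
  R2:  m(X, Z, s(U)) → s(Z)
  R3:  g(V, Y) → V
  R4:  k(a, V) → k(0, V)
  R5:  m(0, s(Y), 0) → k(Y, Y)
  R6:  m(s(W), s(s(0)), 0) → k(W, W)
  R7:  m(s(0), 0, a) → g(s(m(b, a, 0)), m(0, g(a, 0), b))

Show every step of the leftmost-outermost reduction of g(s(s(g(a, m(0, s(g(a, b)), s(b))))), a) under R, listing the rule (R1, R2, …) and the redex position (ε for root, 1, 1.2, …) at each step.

1. g(s(s(g(a, m(0, s(g(a, b)), s(b))))), a)  →  s(s(g(a, m(0, s(g(a, b)), s(b)))))   [R3 at ε]
2. s(s(g(a, m(0, s(g(a, b)), s(b)))))  →  s(s(a))   [R3 at 1.1]

s(s(a))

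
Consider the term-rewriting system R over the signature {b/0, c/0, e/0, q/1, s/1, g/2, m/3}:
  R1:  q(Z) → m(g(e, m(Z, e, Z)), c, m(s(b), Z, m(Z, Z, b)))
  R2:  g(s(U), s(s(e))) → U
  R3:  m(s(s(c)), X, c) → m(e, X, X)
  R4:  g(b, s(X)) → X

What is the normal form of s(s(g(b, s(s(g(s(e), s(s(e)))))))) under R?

1. s(s(g(b, s(s(g(s(e), s(s(e))))))))  →  s(s(s(g(s(e), s(s(e))))))   [R4 at 1.1]
2. s(s(s(g(s(e), s(s(e))))))  →  s(s(s(e)))   [R2 at 1.1.1]

s(s(s(e)))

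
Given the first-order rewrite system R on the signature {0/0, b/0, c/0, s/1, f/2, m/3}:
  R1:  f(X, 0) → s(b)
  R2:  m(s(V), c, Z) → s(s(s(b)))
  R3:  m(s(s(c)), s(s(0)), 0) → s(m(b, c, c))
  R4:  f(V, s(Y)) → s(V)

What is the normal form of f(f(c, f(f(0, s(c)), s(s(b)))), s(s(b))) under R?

s(s(c))

1. f(f(c, f(f(0, s(c)), s(s(b)))), s(s(b)))  →  s(f(c, f(f(0, s(c)), s(s(b)))))   [R4 at ε]
2. s(f(c, f(f(0, s(c)), s(s(b)))))  →  s(f(c, s(f(0, s(c)))))   [R4 at 1.2]
3. s(f(c, s(f(0, s(c)))))  →  s(s(c))   [R4 at 1]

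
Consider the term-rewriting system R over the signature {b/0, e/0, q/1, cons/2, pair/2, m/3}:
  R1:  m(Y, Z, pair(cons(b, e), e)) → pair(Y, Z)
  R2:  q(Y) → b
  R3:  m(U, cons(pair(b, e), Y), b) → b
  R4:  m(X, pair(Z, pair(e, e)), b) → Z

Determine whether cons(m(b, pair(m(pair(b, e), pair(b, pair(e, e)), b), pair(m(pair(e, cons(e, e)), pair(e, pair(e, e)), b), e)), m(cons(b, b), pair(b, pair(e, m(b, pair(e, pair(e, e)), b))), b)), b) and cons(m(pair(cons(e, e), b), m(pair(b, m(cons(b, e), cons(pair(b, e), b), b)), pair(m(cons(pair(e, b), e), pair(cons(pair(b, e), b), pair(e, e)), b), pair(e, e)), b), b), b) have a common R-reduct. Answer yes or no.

yes — NF(t₁) = cons(b, b), NF(t₂) = cons(b, b)

Reduce t₁ = cons(m(b, pair(m(pair(b, e), pair(b, pair(e, e)), b), pair(m(pair(e, cons(e, e)), pair(e, pair(e, e)), b), e)), m(cons(b, b), pair(b, pair(e, m(b, pair(e, pair(e, e)), b))), b)), b):
1. cons(m(b, pair(m(pair(b, e), pair(b, pair(e, e)), b), pair(m(pair(e, cons(e, e)), pair(e, pair(e, e)), b), e)), m(cons(b, b), pair(b, pair(e, m(b, pair(e, pair(e, e)), b))), b)), b)  →  cons(m(b, pair(b, pair(m(pair(e, cons(e, e)), pair(e, pair(e, e)), b), e)), m(cons(b, b), pair(b, pair(e, m(b, pair(e, pair(e, e)), b))), b)), b)   [R4 at 1.2.1]
2. cons(m(b, pair(b, pair(m(pair(e, cons(e, e)), pair(e, pair(e, e)), b), e)), m(cons(b, b), pair(b, pair(e, m(b, pair(e, pair(e, e)), b))), b)), b)  →  cons(m(b, pair(b, pair(e, e)), m(cons(b, b), pair(b, pair(e, m(b, pair(e, pair(e, e)), b))), b)), b)   [R4 at 1.2.2.1]
3. cons(m(b, pair(b, pair(e, e)), m(cons(b, b), pair(b, pair(e, m(b, pair(e, pair(e, e)), b))), b)), b)  →  cons(m(b, pair(b, pair(e, e)), m(cons(b, b), pair(b, pair(e, e)), b)), b)   [R4 at 1.3.2.2.2]
4. cons(m(b, pair(b, pair(e, e)), m(cons(b, b), pair(b, pair(e, e)), b)), b)  →  cons(m(b, pair(b, pair(e, e)), b), b)   [R4 at 1.3]
5. cons(m(b, pair(b, pair(e, e)), b), b)  →  cons(b, b)   [R4 at 1]

Reduce t₂ = cons(m(pair(cons(e, e), b), m(pair(b, m(cons(b, e), cons(pair(b, e), b), b)), pair(m(cons(pair(e, b), e), pair(cons(pair(b, e), b), pair(e, e)), b), pair(e, e)), b), b), b):
1. cons(m(pair(cons(e, e), b), m(pair(b, m(cons(b, e), cons(pair(b, e), b), b)), pair(m(cons(pair(e, b), e), pair(cons(pair(b, e), b), pair(e, e)), b), pair(e, e)), b), b), b)  →  cons(m(pair(cons(e, e), b), m(cons(pair(e, b), e), pair(cons(pair(b, e), b), pair(e, e)), b), b), b)   [R4 at 1.2]
2. cons(m(pair(cons(e, e), b), m(cons(pair(e, b), e), pair(cons(pair(b, e), b), pair(e, e)), b), b), b)  →  cons(m(pair(cons(e, e), b), cons(pair(b, e), b), b), b)   [R4 at 1.2]
3. cons(m(pair(cons(e, e), b), cons(pair(b, e), b), b), b)  →  cons(b, b)   [R3 at 1]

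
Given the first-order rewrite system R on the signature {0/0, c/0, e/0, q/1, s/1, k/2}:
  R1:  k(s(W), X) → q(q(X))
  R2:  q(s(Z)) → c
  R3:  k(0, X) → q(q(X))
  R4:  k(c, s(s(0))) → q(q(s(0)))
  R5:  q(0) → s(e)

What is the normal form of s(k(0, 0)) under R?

1. s(k(0, 0))  →  s(q(q(0)))   [R3 at 1]
2. s(q(q(0)))  →  s(q(s(e)))   [R5 at 1.1]
3. s(q(s(e)))  →  s(c)   [R2 at 1]

s(c)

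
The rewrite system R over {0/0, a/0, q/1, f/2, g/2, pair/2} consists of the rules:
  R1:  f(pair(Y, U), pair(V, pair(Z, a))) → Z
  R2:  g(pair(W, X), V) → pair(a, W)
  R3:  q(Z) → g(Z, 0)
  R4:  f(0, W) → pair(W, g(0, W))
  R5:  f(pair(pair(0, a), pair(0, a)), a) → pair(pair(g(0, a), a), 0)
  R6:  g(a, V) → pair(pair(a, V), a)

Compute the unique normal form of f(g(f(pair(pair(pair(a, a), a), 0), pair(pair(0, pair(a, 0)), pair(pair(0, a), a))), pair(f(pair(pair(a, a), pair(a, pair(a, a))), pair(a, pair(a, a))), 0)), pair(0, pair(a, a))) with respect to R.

a

1. f(g(f(pair(pair(pair(a, a), a), 0), pair(pair(0, pair(a, 0)), pair(pair(0, a), a))), pair(f(pair(pair(a, a), pair(a, pair(a, a))), pair(a, pair(a, a))), 0)), pair(0, pair(a, a)))  →  f(g(pair(0, a), pair(f(pair(pair(a, a), pair(a, pair(a, a))), pair(a, pair(a, a))), 0)), pair(0, pair(a, a)))   [R1 at 1.1]
2. f(g(pair(0, a), pair(f(pair(pair(a, a), pair(a, pair(a, a))), pair(a, pair(a, a))), 0)), pair(0, pair(a, a)))  →  f(pair(a, 0), pair(0, pair(a, a)))   [R2 at 1]
3. f(pair(a, 0), pair(0, pair(a, a)))  →  a   [R1 at ε]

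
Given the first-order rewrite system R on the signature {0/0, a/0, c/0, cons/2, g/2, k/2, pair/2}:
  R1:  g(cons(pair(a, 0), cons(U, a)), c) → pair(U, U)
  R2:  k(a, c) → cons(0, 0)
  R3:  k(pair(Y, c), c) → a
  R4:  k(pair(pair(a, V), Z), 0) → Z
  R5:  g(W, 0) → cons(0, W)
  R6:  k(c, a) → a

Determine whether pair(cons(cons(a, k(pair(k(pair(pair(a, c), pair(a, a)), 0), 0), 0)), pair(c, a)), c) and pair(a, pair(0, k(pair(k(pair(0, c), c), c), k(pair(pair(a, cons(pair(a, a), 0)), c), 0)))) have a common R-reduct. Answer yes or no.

no — NF(t₁) = pair(cons(cons(a, 0), pair(c, a)), c), NF(t₂) = pair(a, pair(0, a))

Reduce t₁ = pair(cons(cons(a, k(pair(k(pair(pair(a, c), pair(a, a)), 0), 0), 0)), pair(c, a)), c):
1. pair(cons(cons(a, k(pair(k(pair(pair(a, c), pair(a, a)), 0), 0), 0)), pair(c, a)), c)  →  pair(cons(cons(a, k(pair(pair(a, a), 0), 0)), pair(c, a)), c)   [R4 at 1.1.2.1.1]
2. pair(cons(cons(a, k(pair(pair(a, a), 0), 0)), pair(c, a)), c)  →  pair(cons(cons(a, 0), pair(c, a)), c)   [R4 at 1.1.2]

Reduce t₂ = pair(a, pair(0, k(pair(k(pair(0, c), c), c), k(pair(pair(a, cons(pair(a, a), 0)), c), 0)))):
1. pair(a, pair(0, k(pair(k(pair(0, c), c), c), k(pair(pair(a, cons(pair(a, a), 0)), c), 0))))  →  pair(a, pair(0, k(pair(a, c), k(pair(pair(a, cons(pair(a, a), 0)), c), 0))))   [R3 at 2.2.1.1]
2. pair(a, pair(0, k(pair(a, c), k(pair(pair(a, cons(pair(a, a), 0)), c), 0))))  →  pair(a, pair(0, k(pair(a, c), c)))   [R4 at 2.2.2]
3. pair(a, pair(0, k(pair(a, c), c)))  →  pair(a, pair(0, a))   [R3 at 2.2]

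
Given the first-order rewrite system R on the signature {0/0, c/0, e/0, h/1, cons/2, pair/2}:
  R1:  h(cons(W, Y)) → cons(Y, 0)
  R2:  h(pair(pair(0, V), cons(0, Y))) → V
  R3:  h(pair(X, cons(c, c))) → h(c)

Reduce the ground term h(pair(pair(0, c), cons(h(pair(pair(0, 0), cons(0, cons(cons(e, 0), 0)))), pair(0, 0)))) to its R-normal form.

c

1. h(pair(pair(0, c), cons(h(pair(pair(0, 0), cons(0, cons(cons(e, 0), 0)))), pair(0, 0))))  →  h(pair(pair(0, c), cons(0, pair(0, 0))))   [R2 at 1.2.1]
2. h(pair(pair(0, c), cons(0, pair(0, 0))))  →  c   [R2 at ε]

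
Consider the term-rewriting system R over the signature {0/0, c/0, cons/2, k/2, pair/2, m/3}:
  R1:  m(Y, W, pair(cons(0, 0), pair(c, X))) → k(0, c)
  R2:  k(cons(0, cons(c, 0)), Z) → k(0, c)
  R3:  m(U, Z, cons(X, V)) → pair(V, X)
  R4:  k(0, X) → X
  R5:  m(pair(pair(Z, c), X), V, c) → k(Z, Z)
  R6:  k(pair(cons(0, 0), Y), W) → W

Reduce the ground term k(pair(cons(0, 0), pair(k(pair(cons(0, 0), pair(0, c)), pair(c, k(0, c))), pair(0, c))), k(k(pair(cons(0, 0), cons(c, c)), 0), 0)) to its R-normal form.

1. k(pair(cons(0, 0), pair(k(pair(cons(0, 0), pair(0, c)), pair(c, k(0, c))), pair(0, c))), k(k(pair(cons(0, 0), cons(c, c)), 0), 0))  →  k(k(pair(cons(0, 0), cons(c, c)), 0), 0)   [R6 at ε]
2. k(k(pair(cons(0, 0), cons(c, c)), 0), 0)  →  k(0, 0)   [R6 at 1]
3. k(0, 0)  →  0   [R4 at ε]

0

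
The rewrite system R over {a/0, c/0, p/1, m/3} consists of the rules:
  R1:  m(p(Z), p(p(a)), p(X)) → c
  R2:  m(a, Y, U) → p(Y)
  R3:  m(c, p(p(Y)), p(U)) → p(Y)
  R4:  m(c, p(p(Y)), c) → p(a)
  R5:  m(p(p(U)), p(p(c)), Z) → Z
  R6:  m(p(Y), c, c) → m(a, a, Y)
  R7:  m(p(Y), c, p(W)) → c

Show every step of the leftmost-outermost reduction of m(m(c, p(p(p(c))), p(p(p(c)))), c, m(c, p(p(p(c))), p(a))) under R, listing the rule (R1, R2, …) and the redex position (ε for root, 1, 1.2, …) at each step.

1. m(m(c, p(p(p(c))), p(p(p(c)))), c, m(c, p(p(p(c))), p(a)))  →  m(p(p(c)), c, m(c, p(p(p(c))), p(a)))   [R3 at 1]
2. m(p(p(c)), c, m(c, p(p(p(c))), p(a)))  →  m(p(p(c)), c, p(p(c)))   [R3 at 3]
3. m(p(p(c)), c, p(p(c)))  →  c   [R7 at ε]

c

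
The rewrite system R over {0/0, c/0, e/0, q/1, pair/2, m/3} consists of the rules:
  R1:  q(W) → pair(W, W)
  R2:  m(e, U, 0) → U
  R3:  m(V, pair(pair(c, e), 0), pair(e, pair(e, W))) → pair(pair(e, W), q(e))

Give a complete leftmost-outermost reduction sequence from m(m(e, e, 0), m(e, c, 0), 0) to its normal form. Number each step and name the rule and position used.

c

1. m(m(e, e, 0), m(e, c, 0), 0)  →  m(e, m(e, c, 0), 0)   [R2 at 1]
2. m(e, m(e, c, 0), 0)  →  m(e, c, 0)   [R2 at ε]
3. m(e, c, 0)  →  c   [R2 at ε]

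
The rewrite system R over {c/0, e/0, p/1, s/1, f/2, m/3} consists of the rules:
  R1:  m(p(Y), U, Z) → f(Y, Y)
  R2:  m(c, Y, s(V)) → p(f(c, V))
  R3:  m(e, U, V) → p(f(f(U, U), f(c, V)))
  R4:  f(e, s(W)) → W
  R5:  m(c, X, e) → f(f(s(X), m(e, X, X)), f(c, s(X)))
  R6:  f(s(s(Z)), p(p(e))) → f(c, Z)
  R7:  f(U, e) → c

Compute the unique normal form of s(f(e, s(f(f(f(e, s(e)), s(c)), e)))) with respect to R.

1. s(f(e, s(f(f(f(e, s(e)), s(c)), e))))  →  s(f(f(f(e, s(e)), s(c)), e))   [R4 at 1]
2. s(f(f(f(e, s(e)), s(c)), e))  →  s(c)   [R7 at 1]

s(c)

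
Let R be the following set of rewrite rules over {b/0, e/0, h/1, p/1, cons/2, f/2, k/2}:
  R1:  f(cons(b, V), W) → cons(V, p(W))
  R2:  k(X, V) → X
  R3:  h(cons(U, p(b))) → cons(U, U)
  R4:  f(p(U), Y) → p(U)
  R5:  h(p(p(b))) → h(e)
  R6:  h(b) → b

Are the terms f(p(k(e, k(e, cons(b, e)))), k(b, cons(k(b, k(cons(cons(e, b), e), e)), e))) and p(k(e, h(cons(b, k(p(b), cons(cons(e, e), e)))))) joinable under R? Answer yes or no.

yes — NF(t₁) = p(e), NF(t₂) = p(e)

Reduce t₁ = f(p(k(e, k(e, cons(b, e)))), k(b, cons(k(b, k(cons(cons(e, b), e), e)), e))):
1. f(p(k(e, k(e, cons(b, e)))), k(b, cons(k(b, k(cons(cons(e, b), e), e)), e)))  →  p(k(e, k(e, cons(b, e))))   [R4 at ε]
2. p(k(e, k(e, cons(b, e))))  →  p(e)   [R2 at 1]

Reduce t₂ = p(k(e, h(cons(b, k(p(b), cons(cons(e, e), e)))))):
1. p(k(e, h(cons(b, k(p(b), cons(cons(e, e), e))))))  →  p(e)   [R2 at 1]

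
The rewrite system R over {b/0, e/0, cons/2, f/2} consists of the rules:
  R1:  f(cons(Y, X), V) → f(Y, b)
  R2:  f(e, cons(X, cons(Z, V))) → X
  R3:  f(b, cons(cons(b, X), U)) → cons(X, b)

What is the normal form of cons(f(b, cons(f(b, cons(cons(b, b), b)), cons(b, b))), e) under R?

cons(cons(b, b), e)

1. cons(f(b, cons(f(b, cons(cons(b, b), b)), cons(b, b))), e)  →  cons(f(b, cons(cons(b, b), cons(b, b))), e)   [R3 at 1.2.1]
2. cons(f(b, cons(cons(b, b), cons(b, b))), e)  →  cons(cons(b, b), e)   [R3 at 1]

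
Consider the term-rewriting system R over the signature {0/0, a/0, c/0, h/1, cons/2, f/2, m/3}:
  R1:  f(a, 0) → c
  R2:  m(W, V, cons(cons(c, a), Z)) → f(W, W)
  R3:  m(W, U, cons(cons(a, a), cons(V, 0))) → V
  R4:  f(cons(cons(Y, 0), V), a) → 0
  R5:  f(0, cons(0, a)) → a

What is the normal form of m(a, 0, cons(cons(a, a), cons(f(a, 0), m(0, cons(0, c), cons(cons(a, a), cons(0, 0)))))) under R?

c

1. m(a, 0, cons(cons(a, a), cons(f(a, 0), m(0, cons(0, c), cons(cons(a, a), cons(0, 0))))))  →  m(a, 0, cons(cons(a, a), cons(c, m(0, cons(0, c), cons(cons(a, a), cons(0, 0))))))   [R1 at 3.2.1]
2. m(a, 0, cons(cons(a, a), cons(c, m(0, cons(0, c), cons(cons(a, a), cons(0, 0))))))  →  m(a, 0, cons(cons(a, a), cons(c, 0)))   [R3 at 3.2.2]
3. m(a, 0, cons(cons(a, a), cons(c, 0)))  →  c   [R3 at ε]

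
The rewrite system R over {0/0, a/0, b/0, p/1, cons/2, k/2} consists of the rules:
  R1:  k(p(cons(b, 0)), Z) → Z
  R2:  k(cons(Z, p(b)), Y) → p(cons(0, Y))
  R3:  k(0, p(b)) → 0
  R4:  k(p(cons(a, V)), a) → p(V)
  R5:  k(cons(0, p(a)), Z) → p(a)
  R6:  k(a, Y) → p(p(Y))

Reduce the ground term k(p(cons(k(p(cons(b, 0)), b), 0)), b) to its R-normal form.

b

1. k(p(cons(k(p(cons(b, 0)), b), 0)), b)  →  k(p(cons(b, 0)), b)   [R1 at 1.1.1]
2. k(p(cons(b, 0)), b)  →  b   [R1 at ε]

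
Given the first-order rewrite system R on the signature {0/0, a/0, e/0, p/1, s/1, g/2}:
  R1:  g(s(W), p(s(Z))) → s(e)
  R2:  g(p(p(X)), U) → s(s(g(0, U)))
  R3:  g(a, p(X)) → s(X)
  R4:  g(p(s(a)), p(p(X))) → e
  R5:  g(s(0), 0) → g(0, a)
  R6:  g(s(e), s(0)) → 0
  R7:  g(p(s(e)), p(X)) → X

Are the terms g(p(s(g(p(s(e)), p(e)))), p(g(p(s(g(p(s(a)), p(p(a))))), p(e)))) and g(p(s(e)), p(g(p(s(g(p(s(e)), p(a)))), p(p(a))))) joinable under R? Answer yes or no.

Reduce t₁ = g(p(s(g(p(s(e)), p(e)))), p(g(p(s(g(p(s(a)), p(p(a))))), p(e)))):
1. g(p(s(g(p(s(e)), p(e)))), p(g(p(s(g(p(s(a)), p(p(a))))), p(e))))  →  g(p(s(e)), p(g(p(s(g(p(s(a)), p(p(a))))), p(e))))   [R7 at 1.1.1]
2. g(p(s(e)), p(g(p(s(g(p(s(a)), p(p(a))))), p(e))))  →  g(p(s(g(p(s(a)), p(p(a))))), p(e))   [R7 at ε]
3. g(p(s(g(p(s(a)), p(p(a))))), p(e))  →  g(p(s(e)), p(e))   [R4 at 1.1.1]
4. g(p(s(e)), p(e))  →  e   [R7 at ε]

Reduce t₂ = g(p(s(e)), p(g(p(s(g(p(s(e)), p(a)))), p(p(a))))):
1. g(p(s(e)), p(g(p(s(g(p(s(e)), p(a)))), p(p(a)))))  →  g(p(s(g(p(s(e)), p(a)))), p(p(a)))   [R7 at ε]
2. g(p(s(g(p(s(e)), p(a)))), p(p(a)))  →  g(p(s(a)), p(p(a)))   [R7 at 1.1.1]
3. g(p(s(a)), p(p(a)))  →  e   [R4 at ε]

yes — NF(t₁) = e, NF(t₂) = e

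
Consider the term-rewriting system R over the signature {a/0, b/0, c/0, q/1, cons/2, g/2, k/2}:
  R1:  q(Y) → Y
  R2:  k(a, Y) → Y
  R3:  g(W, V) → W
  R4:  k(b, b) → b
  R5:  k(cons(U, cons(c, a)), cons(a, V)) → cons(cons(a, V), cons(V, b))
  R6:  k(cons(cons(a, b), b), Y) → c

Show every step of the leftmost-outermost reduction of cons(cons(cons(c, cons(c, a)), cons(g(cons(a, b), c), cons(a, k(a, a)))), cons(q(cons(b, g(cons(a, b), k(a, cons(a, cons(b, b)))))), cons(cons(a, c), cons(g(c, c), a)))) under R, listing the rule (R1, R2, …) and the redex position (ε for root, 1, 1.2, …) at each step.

cons(cons(cons(c, cons(c, a)), cons(cons(a, b), cons(a, a))), cons(cons(b, cons(a, b)), cons(cons(a, c), cons(c, a))))

1. cons(cons(cons(c, cons(c, a)), cons(g(cons(a, b), c), cons(a, k(a, a)))), cons(q(cons(b, g(cons(a, b), k(a, cons(a, cons(b, b)))))), cons(cons(a, c), cons(g(c, c), a))))  →  cons(cons(cons(c, cons(c, a)), cons(cons(a, b), cons(a, k(a, a)))), cons(q(cons(b, g(cons(a, b), k(a, cons(a, cons(b, b)))))), cons(cons(a, c), cons(g(c, c), a))))   [R3 at 1.2.1]
2. cons(cons(cons(c, cons(c, a)), cons(cons(a, b), cons(a, k(a, a)))), cons(q(cons(b, g(cons(a, b), k(a, cons(a, cons(b, b)))))), cons(cons(a, c), cons(g(c, c), a))))  →  cons(cons(cons(c, cons(c, a)), cons(cons(a, b), cons(a, a))), cons(q(cons(b, g(cons(a, b), k(a, cons(a, cons(b, b)))))), cons(cons(a, c), cons(g(c, c), a))))   [R2 at 1.2.2.2]
3. cons(cons(cons(c, cons(c, a)), cons(cons(a, b), cons(a, a))), cons(q(cons(b, g(cons(a, b), k(a, cons(a, cons(b, b)))))), cons(cons(a, c), cons(g(c, c), a))))  →  cons(cons(cons(c, cons(c, a)), cons(cons(a, b), cons(a, a))), cons(cons(b, g(cons(a, b), k(a, cons(a, cons(b, b))))), cons(cons(a, c), cons(g(c, c), a))))   [R1 at 2.1]
4. cons(cons(cons(c, cons(c, a)), cons(cons(a, b), cons(a, a))), cons(cons(b, g(cons(a, b), k(a, cons(a, cons(b, b))))), cons(cons(a, c), cons(g(c, c), a))))  →  cons(cons(cons(c, cons(c, a)), cons(cons(a, b), cons(a, a))), cons(cons(b, cons(a, b)), cons(cons(a, c), cons(g(c, c), a))))   [R3 at 2.1.2]
5. cons(cons(cons(c, cons(c, a)), cons(cons(a, b), cons(a, a))), cons(cons(b, cons(a, b)), cons(cons(a, c), cons(g(c, c), a))))  →  cons(cons(cons(c, cons(c, a)), cons(cons(a, b), cons(a, a))), cons(cons(b, cons(a, b)), cons(cons(a, c), cons(c, a))))   [R3 at 2.2.2.1]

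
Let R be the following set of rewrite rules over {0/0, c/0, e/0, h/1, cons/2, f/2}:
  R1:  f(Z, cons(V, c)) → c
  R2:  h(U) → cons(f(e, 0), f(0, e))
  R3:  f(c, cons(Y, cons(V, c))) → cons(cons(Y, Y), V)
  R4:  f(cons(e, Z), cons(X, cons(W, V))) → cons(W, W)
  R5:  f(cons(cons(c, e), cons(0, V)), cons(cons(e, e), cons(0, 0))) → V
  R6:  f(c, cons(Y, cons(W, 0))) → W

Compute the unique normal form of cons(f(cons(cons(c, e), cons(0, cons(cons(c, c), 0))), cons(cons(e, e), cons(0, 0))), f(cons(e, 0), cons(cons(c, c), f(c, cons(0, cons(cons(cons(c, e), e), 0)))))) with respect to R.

cons(cons(cons(c, c), 0), cons(cons(c, e), cons(c, e)))

1. cons(f(cons(cons(c, e), cons(0, cons(cons(c, c), 0))), cons(cons(e, e), cons(0, 0))), f(cons(e, 0), cons(cons(c, c), f(c, cons(0, cons(cons(cons(c, e), e), 0))))))  →  cons(cons(cons(c, c), 0), f(cons(e, 0), cons(cons(c, c), f(c, cons(0, cons(cons(cons(c, e), e), 0))))))   [R5 at 1]
2. cons(cons(cons(c, c), 0), f(cons(e, 0), cons(cons(c, c), f(c, cons(0, cons(cons(cons(c, e), e), 0))))))  →  cons(cons(cons(c, c), 0), f(cons(e, 0), cons(cons(c, c), cons(cons(c, e), e))))   [R6 at 2.2.2]
3. cons(cons(cons(c, c), 0), f(cons(e, 0), cons(cons(c, c), cons(cons(c, e), e))))  →  cons(cons(cons(c, c), 0), cons(cons(c, e), cons(c, e)))   [R4 at 2]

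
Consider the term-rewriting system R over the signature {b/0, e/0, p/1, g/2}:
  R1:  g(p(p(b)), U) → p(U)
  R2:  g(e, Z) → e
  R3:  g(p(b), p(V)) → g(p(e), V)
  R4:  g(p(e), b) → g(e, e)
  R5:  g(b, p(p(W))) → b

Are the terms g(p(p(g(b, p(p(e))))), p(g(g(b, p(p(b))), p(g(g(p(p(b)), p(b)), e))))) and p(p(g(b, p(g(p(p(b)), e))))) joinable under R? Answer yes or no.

yes — NF(t₁) = p(p(b)), NF(t₂) = p(p(b))

Reduce t₁ = g(p(p(g(b, p(p(e))))), p(g(g(b, p(p(b))), p(g(g(p(p(b)), p(b)), e))))):
1. g(p(p(g(b, p(p(e))))), p(g(g(b, p(p(b))), p(g(g(p(p(b)), p(b)), e)))))  →  g(p(p(b)), p(g(g(b, p(p(b))), p(g(g(p(p(b)), p(b)), e)))))   [R5 at 1.1.1]
2. g(p(p(b)), p(g(g(b, p(p(b))), p(g(g(p(p(b)), p(b)), e)))))  →  p(p(g(g(b, p(p(b))), p(g(g(p(p(b)), p(b)), e)))))   [R1 at ε]
3. p(p(g(g(b, p(p(b))), p(g(g(p(p(b)), p(b)), e)))))  →  p(p(g(b, p(g(g(p(p(b)), p(b)), e)))))   [R5 at 1.1.1]
4. p(p(g(b, p(g(g(p(p(b)), p(b)), e)))))  →  p(p(g(b, p(g(p(p(b)), e)))))   [R1 at 1.1.2.1.1]
5. p(p(g(b, p(g(p(p(b)), e)))))  →  p(p(g(b, p(p(e)))))   [R1 at 1.1.2.1]
6. p(p(g(b, p(p(e)))))  →  p(p(b))   [R5 at 1.1]

Reduce t₂ = p(p(g(b, p(g(p(p(b)), e))))):
1. p(p(g(b, p(g(p(p(b)), e)))))  →  p(p(g(b, p(p(e)))))   [R1 at 1.1.2.1]
2. p(p(g(b, p(p(e)))))  →  p(p(b))   [R5 at 1.1]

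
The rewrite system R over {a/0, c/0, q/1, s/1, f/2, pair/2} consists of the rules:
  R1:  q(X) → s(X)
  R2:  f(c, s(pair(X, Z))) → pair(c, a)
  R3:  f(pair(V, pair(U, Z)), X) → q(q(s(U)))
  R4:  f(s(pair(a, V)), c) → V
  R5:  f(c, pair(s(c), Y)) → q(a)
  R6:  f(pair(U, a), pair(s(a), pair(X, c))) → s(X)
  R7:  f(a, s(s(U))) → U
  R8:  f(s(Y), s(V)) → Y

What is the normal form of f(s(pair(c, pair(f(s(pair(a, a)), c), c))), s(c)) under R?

pair(c, pair(a, c))

1. f(s(pair(c, pair(f(s(pair(a, a)), c), c))), s(c))  →  pair(c, pair(f(s(pair(a, a)), c), c))   [R8 at ε]
2. pair(c, pair(f(s(pair(a, a)), c), c))  →  pair(c, pair(a, c))   [R4 at 2.1]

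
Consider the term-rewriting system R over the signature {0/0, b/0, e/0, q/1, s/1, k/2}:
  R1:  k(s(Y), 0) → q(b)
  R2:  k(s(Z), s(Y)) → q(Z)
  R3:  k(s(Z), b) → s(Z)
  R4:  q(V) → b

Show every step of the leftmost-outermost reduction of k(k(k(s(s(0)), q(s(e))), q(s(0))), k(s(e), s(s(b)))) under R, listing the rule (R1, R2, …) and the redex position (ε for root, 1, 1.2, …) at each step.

1. k(k(k(s(s(0)), q(s(e))), q(s(0))), k(s(e), s(s(b))))  →  k(k(k(s(s(0)), b), q(s(0))), k(s(e), s(s(b))))   [R4 at 1.1.2]
2. k(k(k(s(s(0)), b), q(s(0))), k(s(e), s(s(b))))  →  k(k(s(s(0)), q(s(0))), k(s(e), s(s(b))))   [R3 at 1.1]
3. k(k(s(s(0)), q(s(0))), k(s(e), s(s(b))))  →  k(k(s(s(0)), b), k(s(e), s(s(b))))   [R4 at 1.2]
4. k(k(s(s(0)), b), k(s(e), s(s(b))))  →  k(s(s(0)), k(s(e), s(s(b))))   [R3 at 1]
5. k(s(s(0)), k(s(e), s(s(b))))  →  k(s(s(0)), q(e))   [R2 at 2]
6. k(s(s(0)), q(e))  →  k(s(s(0)), b)   [R4 at 2]
7. k(s(s(0)), b)  →  s(s(0))   [R3 at ε]

s(s(0))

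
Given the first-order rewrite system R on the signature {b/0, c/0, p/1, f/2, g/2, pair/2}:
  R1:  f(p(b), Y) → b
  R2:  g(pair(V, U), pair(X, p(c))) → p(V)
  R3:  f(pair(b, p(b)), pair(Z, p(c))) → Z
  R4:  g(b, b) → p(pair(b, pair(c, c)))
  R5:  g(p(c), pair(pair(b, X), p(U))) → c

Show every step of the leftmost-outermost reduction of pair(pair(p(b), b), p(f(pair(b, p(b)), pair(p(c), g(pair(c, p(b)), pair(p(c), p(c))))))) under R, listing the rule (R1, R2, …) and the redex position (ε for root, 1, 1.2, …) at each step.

pair(pair(p(b), b), p(p(c)))

1. pair(pair(p(b), b), p(f(pair(b, p(b)), pair(p(c), g(pair(c, p(b)), pair(p(c), p(c)))))))  →  pair(pair(p(b), b), p(f(pair(b, p(b)), pair(p(c), p(c)))))   [R2 at 2.1.2.2]
2. pair(pair(p(b), b), p(f(pair(b, p(b)), pair(p(c), p(c)))))  →  pair(pair(p(b), b), p(p(c)))   [R3 at 2.1]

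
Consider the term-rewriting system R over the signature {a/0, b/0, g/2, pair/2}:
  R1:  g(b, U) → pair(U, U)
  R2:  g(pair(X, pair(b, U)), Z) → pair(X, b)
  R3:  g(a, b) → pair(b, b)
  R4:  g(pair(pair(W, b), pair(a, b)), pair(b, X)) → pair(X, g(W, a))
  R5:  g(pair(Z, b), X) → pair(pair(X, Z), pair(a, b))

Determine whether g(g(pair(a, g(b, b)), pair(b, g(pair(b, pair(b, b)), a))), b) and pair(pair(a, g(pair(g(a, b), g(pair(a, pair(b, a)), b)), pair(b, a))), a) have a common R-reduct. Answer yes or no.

Reduce t₁ = g(g(pair(a, g(b, b)), pair(b, g(pair(b, pair(b, b)), a))), b):
1. g(g(pair(a, g(b, b)), pair(b, g(pair(b, pair(b, b)), a))), b)  →  g(g(pair(a, pair(b, b)), pair(b, g(pair(b, pair(b, b)), a))), b)   [R1 at 1.1.2]
2. g(g(pair(a, pair(b, b)), pair(b, g(pair(b, pair(b, b)), a))), b)  →  g(pair(a, b), b)   [R2 at 1]
3. g(pair(a, b), b)  →  pair(pair(b, a), pair(a, b))   [R5 at ε]

Reduce t₂ = pair(pair(a, g(pair(g(a, b), g(pair(a, pair(b, a)), b)), pair(b, a))), a):
1. pair(pair(a, g(pair(g(a, b), g(pair(a, pair(b, a)), b)), pair(b, a))), a)  →  pair(pair(a, g(pair(pair(b, b), g(pair(a, pair(b, a)), b)), pair(b, a))), a)   [R3 at 1.2.1.1]
2. pair(pair(a, g(pair(pair(b, b), g(pair(a, pair(b, a)), b)), pair(b, a))), a)  →  pair(pair(a, g(pair(pair(b, b), pair(a, b)), pair(b, a))), a)   [R2 at 1.2.1.2]
3. pair(pair(a, g(pair(pair(b, b), pair(a, b)), pair(b, a))), a)  →  pair(pair(a, pair(a, g(b, a))), a)   [R4 at 1.2]
4. pair(pair(a, pair(a, g(b, a))), a)  →  pair(pair(a, pair(a, pair(a, a))), a)   [R1 at 1.2.2]

no — NF(t₁) = pair(pair(b, a), pair(a, b)), NF(t₂) = pair(pair(a, pair(a, pair(a, a))), a)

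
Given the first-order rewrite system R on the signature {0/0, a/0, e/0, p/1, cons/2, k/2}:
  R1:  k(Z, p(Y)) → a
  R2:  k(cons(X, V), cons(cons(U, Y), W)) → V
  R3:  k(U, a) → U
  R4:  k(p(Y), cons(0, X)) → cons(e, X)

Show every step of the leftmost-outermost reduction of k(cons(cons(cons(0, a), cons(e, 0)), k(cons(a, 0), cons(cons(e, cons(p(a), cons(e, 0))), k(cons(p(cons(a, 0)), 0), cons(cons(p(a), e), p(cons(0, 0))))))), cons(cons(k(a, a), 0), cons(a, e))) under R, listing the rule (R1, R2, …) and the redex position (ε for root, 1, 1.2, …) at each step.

0

1. k(cons(cons(cons(0, a), cons(e, 0)), k(cons(a, 0), cons(cons(e, cons(p(a), cons(e, 0))), k(cons(p(cons(a, 0)), 0), cons(cons(p(a), e), p(cons(0, 0))))))), cons(cons(k(a, a), 0), cons(a, e)))  →  k(cons(a, 0), cons(cons(e, cons(p(a), cons(e, 0))), k(cons(p(cons(a, 0)), 0), cons(cons(p(a), e), p(cons(0, 0))))))   [R2 at ε]
2. k(cons(a, 0), cons(cons(e, cons(p(a), cons(e, 0))), k(cons(p(cons(a, 0)), 0), cons(cons(p(a), e), p(cons(0, 0))))))  →  0   [R2 at ε]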